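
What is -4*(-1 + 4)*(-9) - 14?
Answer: 94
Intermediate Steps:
-4*(-1 + 4)*(-9) - 14 = -4*3*(-9) - 14 = -2*6*(-9) - 14 = -12*(-9) - 14 = 108 - 14 = 94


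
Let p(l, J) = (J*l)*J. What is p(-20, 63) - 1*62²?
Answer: -83224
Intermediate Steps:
p(l, J) = l*J²
p(-20, 63) - 1*62² = -20*63² - 1*62² = -20*3969 - 1*3844 = -79380 - 3844 = -83224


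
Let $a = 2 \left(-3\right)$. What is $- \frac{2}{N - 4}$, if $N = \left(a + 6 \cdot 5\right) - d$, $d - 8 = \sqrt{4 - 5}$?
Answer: $- \frac{24}{145} - \frac{2 i}{145} \approx -0.16552 - 0.013793 i$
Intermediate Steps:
$d = 8 + i$ ($d = 8 + \sqrt{4 - 5} = 8 + \sqrt{-1} = 8 + i \approx 8.0 + 1.0 i$)
$a = -6$
$N = 16 - i$ ($N = \left(-6 + 6 \cdot 5\right) - \left(8 + i\right) = \left(-6 + 30\right) - \left(8 + i\right) = 24 - \left(8 + i\right) = 16 - i \approx 16.0 - 1.0 i$)
$- \frac{2}{N - 4} = - \frac{2}{\left(16 - i\right) - 4} = - \frac{2}{12 - i} = - 2 \frac{12 + i}{145} = - \frac{2 \left(12 + i\right)}{145}$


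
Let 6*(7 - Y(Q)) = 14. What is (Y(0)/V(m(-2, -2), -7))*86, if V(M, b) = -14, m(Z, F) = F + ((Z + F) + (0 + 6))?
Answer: -86/3 ≈ -28.667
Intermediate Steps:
Y(Q) = 14/3 (Y(Q) = 7 - ⅙*14 = 7 - 7/3 = 14/3)
m(Z, F) = 6 + Z + 2*F (m(Z, F) = F + ((F + Z) + 6) = F + (6 + F + Z) = 6 + Z + 2*F)
(Y(0)/V(m(-2, -2), -7))*86 = ((14/3)/(-14))*86 = ((14/3)*(-1/14))*86 = -⅓*86 = -86/3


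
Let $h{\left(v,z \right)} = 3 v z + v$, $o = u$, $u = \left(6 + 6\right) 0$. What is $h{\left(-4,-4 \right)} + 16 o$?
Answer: $44$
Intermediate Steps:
$u = 0$ ($u = 12 \cdot 0 = 0$)
$o = 0$
$h{\left(v,z \right)} = v + 3 v z$ ($h{\left(v,z \right)} = 3 v z + v = v + 3 v z$)
$h{\left(-4,-4 \right)} + 16 o = - 4 \left(1 + 3 \left(-4\right)\right) + 16 \cdot 0 = - 4 \left(1 - 12\right) + 0 = \left(-4\right) \left(-11\right) + 0 = 44 + 0 = 44$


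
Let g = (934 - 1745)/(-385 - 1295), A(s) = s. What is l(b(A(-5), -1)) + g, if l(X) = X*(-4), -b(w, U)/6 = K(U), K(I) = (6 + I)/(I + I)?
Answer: -99989/1680 ≈ -59.517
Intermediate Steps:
K(I) = (6 + I)/(2*I) (K(I) = (6 + I)/((2*I)) = (6 + I)*(1/(2*I)) = (6 + I)/(2*I))
b(w, U) = -3*(6 + U)/U
g = 811/1680 (g = -811/(-1680) = -811*(-1/1680) = 811/1680 ≈ 0.48274)
l(X) = -4*X
l(b(A(-5), -1)) + g = -4*(-3 - 18/(-1)) + 811/1680 = -4*(-3 - 18*(-1)) + 811/1680 = -4*(-3 + 18) + 811/1680 = -4*15 + 811/1680 = -60 + 811/1680 = -99989/1680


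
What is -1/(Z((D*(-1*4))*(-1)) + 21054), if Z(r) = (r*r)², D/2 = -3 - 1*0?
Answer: -1/352830 ≈ -2.8342e-6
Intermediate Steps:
D = -6 (D = 2*(-3 - 1*0) = 2*(-3 + 0) = 2*(-3) = -6)
Z(r) = r⁴ (Z(r) = (r²)² = r⁴)
-1/(Z((D*(-1*4))*(-1)) + 21054) = -1/((-(-6)*4*(-1))⁴ + 21054) = -1/((-6*(-4)*(-1))⁴ + 21054) = -1/((24*(-1))⁴ + 21054) = -1/((-24)⁴ + 21054) = -1/(331776 + 21054) = -1/352830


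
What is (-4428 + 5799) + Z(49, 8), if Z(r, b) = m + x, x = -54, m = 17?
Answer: 1334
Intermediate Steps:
Z(r, b) = -37 (Z(r, b) = 17 - 54 = -37)
(-4428 + 5799) + Z(49, 8) = (-4428 + 5799) - 37 = 1371 - 37 = 1334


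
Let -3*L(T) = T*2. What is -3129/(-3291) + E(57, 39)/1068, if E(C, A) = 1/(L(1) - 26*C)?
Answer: 1651576887/1737086336 ≈ 0.95077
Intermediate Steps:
L(T) = -2*T/3 (L(T) = -T*2/3 = -2*T/3)
E(C, A) = 1/(-2/3 - 26*C) (E(C, A) = 1/(-2/3*1 - 26*C) = 1/(-2/3 - 26*C))
-3129/(-3291) + E(57, 39)/1068 = -3129/(-3291) - 3/(2 + 78*57)/1068 = -3129*(-1/3291) - 3/(2 + 4446)*(1/1068) = 1043/1097 - 3/4448*(1/1068) = 1043/1097 - 3*1/4448*(1/1068) = 1043/1097 - 3/4448*1/1068 = 1043/1097 - 1/1583488 = 1651576887/1737086336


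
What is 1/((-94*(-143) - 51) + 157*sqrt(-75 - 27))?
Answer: 13391/181833079 - 157*I*sqrt(102)/181833079 ≈ 7.3644e-5 - 8.7202e-6*I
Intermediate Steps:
1/((-94*(-143) - 51) + 157*sqrt(-75 - 27)) = 1/((13442 - 51) + 157*sqrt(-102)) = 1/(13391 + 157*(I*sqrt(102))) = 1/(13391 + 157*I*sqrt(102))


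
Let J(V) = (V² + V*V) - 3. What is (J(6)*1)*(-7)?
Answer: -483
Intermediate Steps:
J(V) = -3 + 2*V² (J(V) = (V² + V²) - 3 = 2*V² - 3 = -3 + 2*V²)
(J(6)*1)*(-7) = ((-3 + 2*6²)*1)*(-7) = ((-3 + 2*36)*1)*(-7) = ((-3 + 72)*1)*(-7) = (69*1)*(-7) = 69*(-7) = -483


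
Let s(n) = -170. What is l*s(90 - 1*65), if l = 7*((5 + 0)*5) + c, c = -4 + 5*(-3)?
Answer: -26520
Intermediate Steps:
c = -19 (c = -4 - 15 = -19)
l = 156 (l = 7*((5 + 0)*5) - 19 = 7*(5*5) - 19 = 7*25 - 19 = 175 - 19 = 156)
l*s(90 - 1*65) = 156*(-170) = -26520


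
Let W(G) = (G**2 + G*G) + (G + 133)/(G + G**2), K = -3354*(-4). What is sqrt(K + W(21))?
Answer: sqrt(128685)/3 ≈ 119.58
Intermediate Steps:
K = 13416
W(G) = 2*G**2 + (133 + G)/(G + G**2) (W(G) = (G**2 + G**2) + (133 + G)/(G + G**2) = 2*G**2 + (133 + G)/(G + G**2))
sqrt(K + W(21)) = sqrt(13416 + (133 + 21 + 2*21**3 + 2*21**4)/(21*(1 + 21))) = sqrt(13416 + (1/21)*(133 + 21 + 2*9261 + 2*194481)/22) = sqrt(13416 + (1/21)*(1/22)*(133 + 21 + 18522 + 388962)) = sqrt(13416 + (1/21)*(1/22)*407638) = sqrt(13416 + 2647/3) = sqrt(42895/3) = sqrt(128685)/3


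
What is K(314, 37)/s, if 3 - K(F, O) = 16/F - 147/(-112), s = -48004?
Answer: -4111/120586048 ≈ -3.4092e-5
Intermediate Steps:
K(F, O) = 27/16 - 16/F (K(F, O) = 3 - (16/F - 147/(-112)) = 3 - (16/F - 147*(-1/112)) = 3 - (16/F + 21/16) = 3 - (21/16 + 16/F) = 3 + (-21/16 - 16/F) = 27/16 - 16/F)
K(314, 37)/s = (27/16 - 16/314)/(-48004) = (27/16 - 16*1/314)*(-1/48004) = (27/16 - 8/157)*(-1/48004) = (4111/2512)*(-1/48004) = -4111/120586048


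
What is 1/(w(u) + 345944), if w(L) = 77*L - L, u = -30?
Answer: 1/343664 ≈ 2.9098e-6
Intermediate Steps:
w(L) = 76*L
1/(w(u) + 345944) = 1/(76*(-30) + 345944) = 1/(-2280 + 345944) = 1/343664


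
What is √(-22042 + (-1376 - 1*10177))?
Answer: I*√33595 ≈ 183.29*I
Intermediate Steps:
√(-22042 + (-1376 - 1*10177)) = √(-22042 + (-1376 - 10177)) = √(-22042 - 11553) = √(-33595) = I*√33595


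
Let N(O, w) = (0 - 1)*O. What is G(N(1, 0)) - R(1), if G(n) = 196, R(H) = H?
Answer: 195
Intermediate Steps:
N(O, w) = -O
G(N(1, 0)) - R(1) = 196 - 1*1 = 196 - 1 = 195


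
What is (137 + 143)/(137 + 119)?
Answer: 35/32 ≈ 1.0938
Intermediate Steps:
(137 + 143)/(137 + 119) = 280/256 = (1/256)*280 = 35/32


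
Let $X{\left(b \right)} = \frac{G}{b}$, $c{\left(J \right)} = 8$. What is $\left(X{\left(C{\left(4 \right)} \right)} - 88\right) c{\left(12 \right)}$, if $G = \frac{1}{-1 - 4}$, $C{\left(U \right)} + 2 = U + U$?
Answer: $- \frac{10564}{15} \approx -704.27$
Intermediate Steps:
$C{\left(U \right)} = -2 + 2 U$ ($C{\left(U \right)} = -2 + \left(U + U\right) = -2 + 2 U$)
$G = - \frac{1}{5}$ ($G = \frac{1}{-5} = - \frac{1}{5} \approx -0.2$)
$X{\left(b \right)} = - \frac{1}{5 b}$
$\left(X{\left(C{\left(4 \right)} \right)} - 88\right) c{\left(12 \right)} = \left(- \frac{1}{5 \left(-2 + 2 \cdot 4\right)} - 88\right) 8 = \left(- \frac{1}{5 \left(-2 + 8\right)} - 88\right) 8 = \left(- \frac{1}{5 \cdot 6} - 88\right) 8 = \left(\left(- \frac{1}{5}\right) \frac{1}{6} - 88\right) 8 = \left(- \frac{1}{30} - 88\right) 8 = \left(- \frac{2641}{30}\right) 8 = - \frac{10564}{15}$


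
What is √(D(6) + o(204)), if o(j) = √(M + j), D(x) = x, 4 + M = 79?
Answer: √(6 + 3*√31) ≈ 4.7648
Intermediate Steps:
M = 75 (M = -4 + 79 = 75)
o(j) = √(75 + j)
√(D(6) + o(204)) = √(6 + √(75 + 204)) = √(6 + √279) = √(6 + 3*√31)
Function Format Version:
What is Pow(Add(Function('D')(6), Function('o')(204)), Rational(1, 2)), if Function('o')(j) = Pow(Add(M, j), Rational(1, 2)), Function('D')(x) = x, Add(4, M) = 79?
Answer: Pow(Add(6, Mul(3, Pow(31, Rational(1, 2)))), Rational(1, 2)) ≈ 4.7648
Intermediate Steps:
M = 75 (M = Add(-4, 79) = 75)
Function('o')(j) = Pow(Add(75, j), Rational(1, 2))
Pow(Add(Function('D')(6), Function('o')(204)), Rational(1, 2)) = Pow(Add(6, Pow(Add(75, 204), Rational(1, 2))), Rational(1, 2)) = Pow(Add(6, Pow(279, Rational(1, 2))), Rational(1, 2)) = Pow(Add(6, Mul(3, Pow(31, Rational(1, 2)))), Rational(1, 2))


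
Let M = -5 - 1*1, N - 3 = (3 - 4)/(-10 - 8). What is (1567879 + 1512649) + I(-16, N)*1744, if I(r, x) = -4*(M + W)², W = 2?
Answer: 2968912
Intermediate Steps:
N = 55/18 (N = 3 + (3 - 4)/(-10 - 8) = 3 - 1/(-18) = 3 - 1*(-1/18) = 3 + 1/18 = 55/18 ≈ 3.0556)
M = -6 (M = -5 - 1 = -6)
I(r, x) = -64 (I(r, x) = -4*(-6 + 2)² = -4*(-4)² = -4*16 = -64)
(1567879 + 1512649) + I(-16, N)*1744 = (1567879 + 1512649) - 64*1744 = 3080528 - 111616 = 2968912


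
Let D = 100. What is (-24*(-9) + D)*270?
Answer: 85320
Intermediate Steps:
(-24*(-9) + D)*270 = (-24*(-9) + 100)*270 = (216 + 100)*270 = 316*270 = 85320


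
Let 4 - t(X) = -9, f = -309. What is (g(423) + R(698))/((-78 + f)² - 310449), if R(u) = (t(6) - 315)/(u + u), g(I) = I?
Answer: -295103/112154640 ≈ -0.0026312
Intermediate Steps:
t(X) = 13 (t(X) = 4 - 1*(-9) = 4 + 9 = 13)
R(u) = -151/u (R(u) = (13 - 315)/(u + u) = -302*1/(2*u) = -151/u)
(g(423) + R(698))/((-78 + f)² - 310449) = (423 - 151/698)/((-78 - 309)² - 310449) = (423 - 151*1/698)/((-387)² - 310449) = (423 - 151/698)/(149769 - 310449) = (295103/698)/(-160680) = (295103/698)*(-1/160680) = -295103/112154640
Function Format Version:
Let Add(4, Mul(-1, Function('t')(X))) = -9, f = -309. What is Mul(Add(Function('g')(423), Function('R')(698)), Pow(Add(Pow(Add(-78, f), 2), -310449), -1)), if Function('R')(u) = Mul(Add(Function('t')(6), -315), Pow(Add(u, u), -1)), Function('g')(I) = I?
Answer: Rational(-295103, 112154640) ≈ -0.0026312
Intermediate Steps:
Function('t')(X) = 13 (Function('t')(X) = Add(4, Mul(-1, -9)) = Add(4, 9) = 13)
Function('R')(u) = Mul(-151, Pow(u, -1)) (Function('R')(u) = Mul(Add(13, -315), Pow(Add(u, u), -1)) = Mul(-302, Pow(Mul(2, u), -1)) = Mul(-302, Mul(Rational(1, 2), Pow(u, -1))) = Mul(-151, Pow(u, -1)))
Mul(Add(Function('g')(423), Function('R')(698)), Pow(Add(Pow(Add(-78, f), 2), -310449), -1)) = Mul(Add(423, Mul(-151, Pow(698, -1))), Pow(Add(Pow(Add(-78, -309), 2), -310449), -1)) = Mul(Add(423, Mul(-151, Rational(1, 698))), Pow(Add(Pow(-387, 2), -310449), -1)) = Mul(Add(423, Rational(-151, 698)), Pow(Add(149769, -310449), -1)) = Mul(Rational(295103, 698), Pow(-160680, -1)) = Mul(Rational(295103, 698), Rational(-1, 160680)) = Rational(-295103, 112154640)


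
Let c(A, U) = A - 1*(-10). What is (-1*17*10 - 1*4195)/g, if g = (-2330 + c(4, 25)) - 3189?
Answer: 291/367 ≈ 0.79292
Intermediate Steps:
c(A, U) = 10 + A (c(A, U) = A + 10 = 10 + A)
g = -5505 (g = (-2330 + (10 + 4)) - 3189 = (-2330 + 14) - 3189 = -2316 - 3189 = -5505)
(-1*17*10 - 1*4195)/g = (-1*17*10 - 1*4195)/(-5505) = (-17*10 - 4195)*(-1/5505) = (-170 - 4195)*(-1/5505) = -4365*(-1/5505) = 291/367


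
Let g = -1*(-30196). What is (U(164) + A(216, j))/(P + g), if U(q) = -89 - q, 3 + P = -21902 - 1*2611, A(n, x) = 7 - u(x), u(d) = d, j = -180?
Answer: -33/2840 ≈ -0.011620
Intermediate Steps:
A(n, x) = 7 - x
g = 30196
P = -24516 (P = -3 + (-21902 - 1*2611) = -3 + (-21902 - 2611) = -3 - 24513 = -24516)
(U(164) + A(216, j))/(P + g) = ((-89 - 1*164) + (7 - 1*(-180)))/(-24516 + 30196) = ((-89 - 164) + (7 + 180))/5680 = (-253 + 187)*(1/5680) = -66*1/5680 = -33/2840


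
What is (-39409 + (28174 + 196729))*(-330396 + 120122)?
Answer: -39004565356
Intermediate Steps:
(-39409 + (28174 + 196729))*(-330396 + 120122) = (-39409 + 224903)*(-210274) = 185494*(-210274) = -39004565356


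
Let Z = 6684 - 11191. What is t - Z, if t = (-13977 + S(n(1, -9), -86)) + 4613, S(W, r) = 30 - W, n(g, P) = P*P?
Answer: -4908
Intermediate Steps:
n(g, P) = P²
Z = -4507
t = -9415 (t = (-13977 + (30 - 1*(-9)²)) + 4613 = (-13977 + (30 - 1*81)) + 4613 = (-13977 + (30 - 81)) + 4613 = (-13977 - 51) + 4613 = -14028 + 4613 = -9415)
t - Z = -9415 - 1*(-4507) = -9415 + 4507 = -4908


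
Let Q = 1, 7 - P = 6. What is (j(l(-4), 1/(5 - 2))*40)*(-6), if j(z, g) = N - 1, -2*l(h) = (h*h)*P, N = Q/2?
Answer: 120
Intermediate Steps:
P = 1 (P = 7 - 1*6 = 7 - 6 = 1)
N = ½ (N = 1/2 = 1*(½) = ½ ≈ 0.50000)
l(h) = -h²/2 (l(h) = -h*h/2 = -h²/2)
j(z, g) = -½ (j(z, g) = ½ - 1 = -½)
(j(l(-4), 1/(5 - 2))*40)*(-6) = -½*40*(-6) = -20*(-6) = 120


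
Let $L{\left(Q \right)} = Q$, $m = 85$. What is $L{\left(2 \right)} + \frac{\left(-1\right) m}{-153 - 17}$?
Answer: $\frac{5}{2} \approx 2.5$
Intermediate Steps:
$L{\left(2 \right)} + \frac{\left(-1\right) m}{-153 - 17} = 2 + \frac{\left(-1\right) 85}{-153 - 17} = 2 - \frac{85}{-170} = 2 - - \frac{1}{2} = 2 + \frac{1}{2} = \frac{5}{2}$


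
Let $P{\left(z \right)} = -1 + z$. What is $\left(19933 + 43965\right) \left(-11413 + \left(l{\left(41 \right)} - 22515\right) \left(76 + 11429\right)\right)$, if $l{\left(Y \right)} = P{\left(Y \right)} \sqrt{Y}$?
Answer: $-16552552490224 + 29405859600 \sqrt{41} \approx -1.6364 \cdot 10^{13}$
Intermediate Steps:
$l{\left(Y \right)} = \sqrt{Y} \left(-1 + Y\right)$ ($l{\left(Y \right)} = \left(-1 + Y\right) \sqrt{Y} = \sqrt{Y} \left(-1 + Y\right)$)
$\left(19933 + 43965\right) \left(-11413 + \left(l{\left(41 \right)} - 22515\right) \left(76 + 11429\right)\right) = \left(19933 + 43965\right) \left(-11413 + \left(\sqrt{41} \left(-1 + 41\right) - 22515\right) \left(76 + 11429\right)\right) = 63898 \left(-11413 + \left(\sqrt{41} \cdot 40 - 22515\right) 11505\right) = 63898 \left(-11413 + \left(40 \sqrt{41} - 22515\right) 11505\right) = 63898 \left(-11413 + \left(-22515 + 40 \sqrt{41}\right) 11505\right) = 63898 \left(-11413 - \left(259035075 - 460200 \sqrt{41}\right)\right) = 63898 \left(-259046488 + 460200 \sqrt{41}\right) = -16552552490224 + 29405859600 \sqrt{41}$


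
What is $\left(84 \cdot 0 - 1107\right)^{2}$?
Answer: $1225449$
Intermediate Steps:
$\left(84 \cdot 0 - 1107\right)^{2} = \left(0 - 1107\right)^{2} = \left(-1107\right)^{2} = 1225449$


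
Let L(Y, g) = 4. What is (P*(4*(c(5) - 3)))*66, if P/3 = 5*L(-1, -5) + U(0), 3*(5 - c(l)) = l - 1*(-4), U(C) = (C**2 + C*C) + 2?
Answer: -17424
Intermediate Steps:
U(C) = 2 + 2*C**2 (U(C) = (C**2 + C**2) + 2 = 2*C**2 + 2 = 2 + 2*C**2)
c(l) = 11/3 - l/3 (c(l) = 5 - (l - 1*(-4))/3 = 5 - (l + 4)/3 = 5 - (4 + l)/3 = 5 + (-4/3 - l/3) = 11/3 - l/3)
P = 66 (P = 3*(5*4 + (2 + 2*0**2)) = 3*(20 + (2 + 2*0)) = 3*(20 + (2 + 0)) = 3*(20 + 2) = 3*22 = 66)
(P*(4*(c(5) - 3)))*66 = (66*(4*((11/3 - 1/3*5) - 3)))*66 = (66*(4*((11/3 - 5/3) - 3)))*66 = (66*(4*(2 - 3)))*66 = (66*(4*(-1)))*66 = (66*(-4))*66 = -264*66 = -17424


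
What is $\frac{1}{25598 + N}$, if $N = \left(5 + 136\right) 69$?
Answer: $\frac{1}{35327} \approx 2.8307 \cdot 10^{-5}$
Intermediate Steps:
$N = 9729$ ($N = 141 \cdot 69 = 9729$)
$\frac{1}{25598 + N} = \frac{1}{25598 + 9729} = \frac{1}{35327}$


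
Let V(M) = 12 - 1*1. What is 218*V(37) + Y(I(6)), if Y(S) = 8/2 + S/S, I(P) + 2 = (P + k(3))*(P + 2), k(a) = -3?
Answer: 2403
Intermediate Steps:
I(P) = -2 + (-3 + P)*(2 + P) (I(P) = -2 + (P - 3)*(P + 2) = -2 + (-3 + P)*(2 + P))
V(M) = 11 (V(M) = 12 - 1 = 11)
Y(S) = 5 (Y(S) = 8*(1/2) + 1 = 4 + 1 = 5)
218*V(37) + Y(I(6)) = 218*11 + 5 = 2398 + 5 = 2403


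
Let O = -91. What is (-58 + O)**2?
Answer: 22201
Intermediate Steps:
(-58 + O)**2 = (-58 - 91)**2 = (-149)**2 = 22201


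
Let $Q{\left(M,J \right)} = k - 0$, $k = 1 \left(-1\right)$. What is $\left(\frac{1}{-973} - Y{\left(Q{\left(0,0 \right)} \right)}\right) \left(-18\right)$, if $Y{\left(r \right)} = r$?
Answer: $- \frac{17496}{973} \approx -17.982$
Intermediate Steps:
$k = -1$
$Q{\left(M,J \right)} = -1$ ($Q{\left(M,J \right)} = -1 - 0 = -1 + 0 = -1$)
$\left(\frac{1}{-973} - Y{\left(Q{\left(0,0 \right)} \right)}\right) \left(-18\right) = \left(\frac{1}{-973} - -1\right) \left(-18\right) = \left(- \frac{1}{973} + 1\right) \left(-18\right) = \frac{972}{973} \left(-18\right) = - \frac{17496}{973}$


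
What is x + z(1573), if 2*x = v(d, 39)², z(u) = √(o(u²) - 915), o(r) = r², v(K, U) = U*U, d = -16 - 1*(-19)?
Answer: 2313441/2 + √6122303999326 ≈ 3.6310e+6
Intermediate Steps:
d = 3 (d = -16 + 19 = 3)
v(K, U) = U²
z(u) = √(-915 + u⁴) (z(u) = √((u²)² - 915) = √(u⁴ - 915) = √(-915 + u⁴))
x = 2313441/2 (x = (39²)²/2 = (½)*1521² = (½)*2313441 = 2313441/2 ≈ 1.1567e+6)
x + z(1573) = 2313441/2 + √(-915 + 1573⁴) = 2313441/2 + √(-915 + 6122304000241) = 2313441/2 + √6122303999326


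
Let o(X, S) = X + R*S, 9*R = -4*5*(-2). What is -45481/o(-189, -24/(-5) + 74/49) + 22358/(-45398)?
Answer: 454483092980/1611197719 ≈ 282.08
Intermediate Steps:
R = 40/9 (R = (-4*5*(-2))/9 = (-20*(-2))/9 = (⅑)*40 = 40/9 ≈ 4.4444)
o(X, S) = X + 40*S/9
-45481/o(-189, -24/(-5) + 74/49) + 22358/(-45398) = -45481/(-189 + 40*(-24/(-5) + 74/49)/9) + 22358/(-45398) = -45481/(-189 + 40*(-24*(-⅕) + 74*(1/49))/9) + 22358*(-1/45398) = -45481/(-189 + 40*(24/5 + 74/49)/9) - 11179/22699 = -45481/(-189 + (40/9)*(1546/245)) - 11179/22699 = -45481/(-189 + 12368/441) - 11179/22699 = -45481/(-70981/441) - 11179/22699 = -45481*(-441/70981) - 11179/22699 = 20057121/70981 - 11179/22699 = 454483092980/1611197719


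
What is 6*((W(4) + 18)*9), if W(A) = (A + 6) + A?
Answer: 1728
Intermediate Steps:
W(A) = 6 + 2*A (W(A) = (6 + A) + A = 6 + 2*A)
6*((W(4) + 18)*9) = 6*(((6 + 2*4) + 18)*9) = 6*(((6 + 8) + 18)*9) = 6*((14 + 18)*9) = 6*(32*9) = 6*288 = 1728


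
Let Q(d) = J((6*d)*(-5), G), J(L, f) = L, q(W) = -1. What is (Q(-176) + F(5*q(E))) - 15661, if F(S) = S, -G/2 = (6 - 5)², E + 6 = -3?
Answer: -10386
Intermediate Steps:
E = -9 (E = -6 - 3 = -9)
G = -2 (G = -2*(6 - 5)² = -2*1² = -2*1 = -2)
Q(d) = -30*d (Q(d) = (6*d)*(-5) = -30*d)
(Q(-176) + F(5*q(E))) - 15661 = (-30*(-176) + 5*(-1)) - 15661 = (5280 - 5) - 15661 = 5275 - 15661 = -10386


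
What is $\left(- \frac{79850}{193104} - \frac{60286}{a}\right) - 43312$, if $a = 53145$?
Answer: $- \frac{24694767128053}{570139560} \approx -43314.0$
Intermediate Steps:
$\left(- \frac{79850}{193104} - \frac{60286}{a}\right) - 43312 = \left(- \frac{79850}{193104} - \frac{60286}{53145}\right) - 43312 = \left(\left(-79850\right) \frac{1}{193104} - \frac{60286}{53145}\right) - 43312 = \left(- \frac{39925}{96552} - \frac{60286}{53145}\right) - 43312 = - \frac{882505333}{570139560} - 43312 = - \frac{24694767128053}{570139560}$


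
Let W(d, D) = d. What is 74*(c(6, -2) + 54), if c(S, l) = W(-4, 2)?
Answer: 3700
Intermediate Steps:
c(S, l) = -4
74*(c(6, -2) + 54) = 74*(-4 + 54) = 74*50 = 3700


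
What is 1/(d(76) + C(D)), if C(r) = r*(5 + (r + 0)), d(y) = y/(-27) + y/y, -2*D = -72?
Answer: 27/39803 ≈ 0.00067834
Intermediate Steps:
D = 36 (D = -½*(-72) = 36)
d(y) = 1 - y/27 (d(y) = y*(-1/27) + 1 = -y/27 + 1 = 1 - y/27)
C(r) = r*(5 + r)
1/(d(76) + C(D)) = 1/((1 - 1/27*76) + 36*(5 + 36)) = 1/((1 - 76/27) + 36*41) = 1/(-49/27 + 1476) = 1/(39803/27) = 27/39803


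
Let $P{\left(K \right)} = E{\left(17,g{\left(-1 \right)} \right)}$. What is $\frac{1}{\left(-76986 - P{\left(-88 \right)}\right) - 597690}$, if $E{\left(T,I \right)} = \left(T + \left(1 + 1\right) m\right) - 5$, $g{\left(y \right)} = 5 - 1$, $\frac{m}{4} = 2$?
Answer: $- \frac{1}{674704} \approx -1.4821 \cdot 10^{-6}$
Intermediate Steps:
$m = 8$ ($m = 4 \cdot 2 = 8$)
$g{\left(y \right)} = 4$
$E{\left(T,I \right)} = 11 + T$ ($E{\left(T,I \right)} = \left(T + \left(1 + 1\right) 8\right) - 5 = \left(T + 2 \cdot 8\right) - 5 = \left(T + 16\right) - 5 = \left(16 + T\right) - 5 = 11 + T$)
$P{\left(K \right)} = 28$ ($P{\left(K \right)} = 11 + 17 = 28$)
$\frac{1}{\left(-76986 - P{\left(-88 \right)}\right) - 597690} = \frac{1}{\left(-76986 - 28\right) - 597690} = \frac{1}{-77014 - 597690} = \frac{1}{-674704} = - \frac{1}{674704}$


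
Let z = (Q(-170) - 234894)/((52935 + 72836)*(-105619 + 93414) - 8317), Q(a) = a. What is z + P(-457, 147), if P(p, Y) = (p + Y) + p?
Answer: -294344507815/383760843 ≈ -767.00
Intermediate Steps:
P(p, Y) = Y + 2*p (P(p, Y) = (Y + p) + p = Y + 2*p)
z = 58766/383760843 (z = (-170 - 234894)/((52935 + 72836)*(-105619 + 93414) - 8317) = -235064/(125771*(-12205) - 8317) = -235064/(-1535035055 - 8317) = -235064/(-1535043372) = -235064*(-1/1535043372) = 58766/383760843 ≈ 0.00015313)
z + P(-457, 147) = 58766/383760843 + (147 + 2*(-457)) = 58766/383760843 + (147 - 914) = 58766/383760843 - 767 = -294344507815/383760843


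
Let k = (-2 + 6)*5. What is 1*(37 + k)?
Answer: 57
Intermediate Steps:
k = 20 (k = 4*5 = 20)
1*(37 + k) = 1*(37 + 20) = 1*57 = 57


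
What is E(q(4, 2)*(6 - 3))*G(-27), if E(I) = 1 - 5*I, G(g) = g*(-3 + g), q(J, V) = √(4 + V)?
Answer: 810 - 12150*√6 ≈ -28951.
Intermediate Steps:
E(q(4, 2)*(6 - 3))*G(-27) = (1 - 5*√(4 + 2)*(6 - 3))*(-27*(-3 - 27)) = (1 - 5*√6*3)*(-27*(-30)) = (1 - 15*√6)*810 = 810 - 12150*√6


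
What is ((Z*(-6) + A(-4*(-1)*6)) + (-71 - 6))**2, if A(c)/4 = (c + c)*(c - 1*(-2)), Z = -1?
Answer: 24216241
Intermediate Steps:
A(c) = 8*c*(2 + c) (A(c) = 4*((c + c)*(c - 1*(-2))) = 4*((2*c)*(c + 2)) = 4*((2*c)*(2 + c)) = 4*(2*c*(2 + c)) = 8*c*(2 + c))
((Z*(-6) + A(-4*(-1)*6)) + (-71 - 6))**2 = ((-1*(-6) + 8*(-4*(-1)*6)*(2 - 4*(-1)*6)) + (-71 - 6))**2 = ((6 + 8*(4*6)*(2 + 4*6)) - 77)**2 = ((6 + 8*24*(2 + 24)) - 77)**2 = ((6 + 8*24*26) - 77)**2 = ((6 + 4992) - 77)**2 = (4998 - 77)**2 = 4921**2 = 24216241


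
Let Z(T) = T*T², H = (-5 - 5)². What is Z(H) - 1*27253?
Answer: 972747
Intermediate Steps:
H = 100 (H = (-10)² = 100)
Z(T) = T³
Z(H) - 1*27253 = 100³ - 1*27253 = 1000000 - 27253 = 972747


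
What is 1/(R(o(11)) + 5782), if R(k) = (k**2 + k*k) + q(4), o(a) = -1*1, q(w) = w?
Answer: 1/5788 ≈ 0.00017277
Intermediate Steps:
o(a) = -1
R(k) = 4 + 2*k**2 (R(k) = (k**2 + k*k) + 4 = (k**2 + k**2) + 4 = 2*k**2 + 4 = 4 + 2*k**2)
1/(R(o(11)) + 5782) = 1/((4 + 2*(-1)**2) + 5782) = 1/((4 + 2*1) + 5782) = 1/((4 + 2) + 5782) = 1/(6 + 5782) = 1/5788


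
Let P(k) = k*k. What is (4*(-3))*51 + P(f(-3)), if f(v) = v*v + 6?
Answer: -387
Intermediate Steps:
f(v) = 6 + v² (f(v) = v² + 6 = 6 + v²)
P(k) = k²
(4*(-3))*51 + P(f(-3)) = (4*(-3))*51 + (6 + (-3)²)² = -12*51 + (6 + 9)² = -612 + 15² = -612 + 225 = -387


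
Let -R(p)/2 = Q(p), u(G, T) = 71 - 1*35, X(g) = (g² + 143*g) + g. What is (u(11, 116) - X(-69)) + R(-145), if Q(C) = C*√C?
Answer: 5211 + 290*I*√145 ≈ 5211.0 + 3492.1*I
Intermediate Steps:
X(g) = g² + 144*g
u(G, T) = 36 (u(G, T) = 71 - 35 = 36)
Q(C) = C^(3/2)
R(p) = -2*p^(3/2)
(u(11, 116) - X(-69)) + R(-145) = (36 - (-69)*(144 - 69)) - (-290)*I*√145 = (36 - (-69)*75) - (-290)*I*√145 = (36 - 1*(-5175)) + 290*I*√145 = (36 + 5175) + 290*I*√145 = 5211 + 290*I*√145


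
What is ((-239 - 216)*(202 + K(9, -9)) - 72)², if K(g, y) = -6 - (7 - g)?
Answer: 8129186244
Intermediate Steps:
K(g, y) = -13 + g (K(g, y) = -6 + (-7 + g) = -13 + g)
((-239 - 216)*(202 + K(9, -9)) - 72)² = ((-239 - 216)*(202 + (-13 + 9)) - 72)² = (-455*(202 - 4) - 72)² = (-455*198 - 72)² = (-90090 - 72)² = (-90162)² = 8129186244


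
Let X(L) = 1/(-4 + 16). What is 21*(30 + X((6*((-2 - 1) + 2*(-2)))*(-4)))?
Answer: 2527/4 ≈ 631.75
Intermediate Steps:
X(L) = 1/12
21*(30 + X((6*((-2 - 1) + 2*(-2)))*(-4))) = 21*(30 + 1/12) = 21*(361/12) = 2527/4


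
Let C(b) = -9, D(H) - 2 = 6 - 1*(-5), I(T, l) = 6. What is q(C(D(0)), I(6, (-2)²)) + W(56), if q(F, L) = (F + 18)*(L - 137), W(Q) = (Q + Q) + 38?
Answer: -1029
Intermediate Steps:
D(H) = 13 (D(H) = 2 + (6 - 1*(-5)) = 2 + (6 + 5) = 2 + 11 = 13)
W(Q) = 38 + 2*Q (W(Q) = 2*Q + 38 = 38 + 2*Q)
q(F, L) = (-137 + L)*(18 + F) (q(F, L) = (18 + F)*(-137 + L) = (-137 + L)*(18 + F))
q(C(D(0)), I(6, (-2)²)) + W(56) = (-2466 - 137*(-9) + 18*6 - 9*6) + (38 + 2*56) = (-2466 + 1233 + 108 - 54) + (38 + 112) = -1179 + 150 = -1029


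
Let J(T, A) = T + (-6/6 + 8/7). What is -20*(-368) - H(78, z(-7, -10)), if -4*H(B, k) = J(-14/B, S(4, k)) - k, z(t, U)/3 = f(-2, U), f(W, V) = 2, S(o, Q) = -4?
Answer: 2008868/273 ≈ 7358.5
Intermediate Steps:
z(t, U) = 6 (z(t, U) = 3*2 = 6)
J(T, A) = 1/7 + T (J(T, A) = T + (-6*1/6 + 8*(1/7)) = T + (-1 + 8/7) = T + 1/7 = 1/7 + T)
H(B, k) = -1/28 + k/4 + 7/(2*B) (H(B, k) = -((1/7 - 14/B) - k)/4 = -(1/7 - k - 14/B)/4 = -1/28 + k/4 + 7/(2*B))
-20*(-368) - H(78, z(-7, -10)) = -20*(-368) - (98 - 1*78 + 7*78*6)/(28*78) = 7360 - (98 - 78 + 3276)/(28*78) = 7360 - 3296/(28*78) = 7360 - 1*412/273 = 7360 - 412/273 = 2008868/273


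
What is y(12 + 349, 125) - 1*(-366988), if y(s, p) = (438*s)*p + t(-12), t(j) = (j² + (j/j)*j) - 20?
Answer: 20131850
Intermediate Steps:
t(j) = -20 + j + j² (t(j) = (j² + 1*j) - 20 = (j² + j) - 20 = (j + j²) - 20 = -20 + j + j²)
y(s, p) = 112 + 438*p*s (y(s, p) = (438*s)*p + (-20 - 12 + (-12)²) = 438*p*s + (-20 - 12 + 144) = 438*p*s + 112 = 112 + 438*p*s)
y(12 + 349, 125) - 1*(-366988) = (112 + 438*125*(12 + 349)) - 1*(-366988) = (112 + 438*125*361) + 366988 = (112 + 19764750) + 366988 = 19764862 + 366988 = 20131850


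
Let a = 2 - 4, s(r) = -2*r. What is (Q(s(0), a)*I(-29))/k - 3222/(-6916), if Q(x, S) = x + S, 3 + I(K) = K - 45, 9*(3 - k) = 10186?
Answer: 11573361/35129822 ≈ 0.32945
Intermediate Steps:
k = -10159/9 (k = 3 - ⅑*10186 = 3 - 10186/9 = -10159/9 ≈ -1128.8)
I(K) = -48 + K (I(K) = -3 + (K - 45) = -3 + (-45 + K) = -48 + K)
a = -2
Q(x, S) = S + x
(Q(s(0), a)*I(-29))/k - 3222/(-6916) = ((-2 - 2*0)*(-48 - 29))/(-10159/9) - 3222/(-6916) = ((-2 + 0)*(-77))*(-9/10159) - 3222*(-1/6916) = -2*(-77)*(-9/10159) + 1611/3458 = 154*(-9/10159) + 1611/3458 = -1386/10159 + 1611/3458 = 11573361/35129822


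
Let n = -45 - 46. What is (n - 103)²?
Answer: 37636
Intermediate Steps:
n = -91
(n - 103)² = (-91 - 103)² = (-194)² = 37636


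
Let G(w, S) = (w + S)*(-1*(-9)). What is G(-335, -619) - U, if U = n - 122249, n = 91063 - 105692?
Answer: 128292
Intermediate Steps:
n = -14629
U = -136878 (U = -14629 - 122249 = -136878)
G(w, S) = 9*S + 9*w (G(w, S) = (S + w)*9 = 9*S + 9*w)
G(-335, -619) - U = (9*(-619) + 9*(-335)) - 1*(-136878) = (-5571 - 3015) + 136878 = -8586 + 136878 = 128292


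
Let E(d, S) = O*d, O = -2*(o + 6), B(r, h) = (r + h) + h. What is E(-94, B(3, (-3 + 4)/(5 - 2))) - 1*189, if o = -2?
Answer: 563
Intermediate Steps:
B(r, h) = r + 2*h (B(r, h) = (h + r) + h = r + 2*h)
O = -8 (O = -2*(-2 + 6) = -2*4 = -8)
E(d, S) = -8*d
E(-94, B(3, (-3 + 4)/(5 - 2))) - 1*189 = -8*(-94) - 1*189 = 752 - 189 = 563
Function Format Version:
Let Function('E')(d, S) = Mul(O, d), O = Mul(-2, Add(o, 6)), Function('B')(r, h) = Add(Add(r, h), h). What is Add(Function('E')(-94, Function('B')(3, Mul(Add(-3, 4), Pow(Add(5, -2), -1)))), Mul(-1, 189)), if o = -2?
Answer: 563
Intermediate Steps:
Function('B')(r, h) = Add(r, Mul(2, h)) (Function('B')(r, h) = Add(Add(h, r), h) = Add(r, Mul(2, h)))
O = -8 (O = Mul(-2, Add(-2, 6)) = Mul(-2, 4) = -8)
Function('E')(d, S) = Mul(-8, d)
Add(Function('E')(-94, Function('B')(3, Mul(Add(-3, 4), Pow(Add(5, -2), -1)))), Mul(-1, 189)) = Add(Mul(-8, -94), Mul(-1, 189)) = Add(752, -189) = 563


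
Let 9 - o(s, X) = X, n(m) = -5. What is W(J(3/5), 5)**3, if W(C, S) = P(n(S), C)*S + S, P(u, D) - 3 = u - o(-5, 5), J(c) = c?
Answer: -15625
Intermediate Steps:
o(s, X) = 9 - X
P(u, D) = -1 + u (P(u, D) = 3 + (u - (9 - 1*5)) = 3 + (u - (9 - 5)) = 3 + (u - 1*4) = 3 + (u - 4) = 3 + (-4 + u) = -1 + u)
W(C, S) = -5*S (W(C, S) = (-1 - 5)*S + S = -6*S + S = -5*S)
W(J(3/5), 5)**3 = (-5*5)**3 = (-25)**3 = -15625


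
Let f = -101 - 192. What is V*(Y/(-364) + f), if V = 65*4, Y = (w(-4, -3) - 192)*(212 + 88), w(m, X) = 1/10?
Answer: -245410/7 ≈ -35059.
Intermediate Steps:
w(m, X) = ⅒
Y = -57570 (Y = (⅒ - 192)*(212 + 88) = -1919/10*300 = -57570)
V = 260
f = -293
V*(Y/(-364) + f) = 260*(-57570/(-364) - 293) = 260*(-57570*(-1/364) - 293) = 260*(28785/182 - 293) = 260*(-24541/182) = -245410/7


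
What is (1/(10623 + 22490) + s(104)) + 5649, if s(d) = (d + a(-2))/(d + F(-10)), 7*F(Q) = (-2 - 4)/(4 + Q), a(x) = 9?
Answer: 136389533785/24139377 ≈ 5650.1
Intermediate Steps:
F(Q) = -6/(7*(4 + Q)) (F(Q) = ((-2 - 4)/(4 + Q))/7 = (-6/(4 + Q))/7 = -6/(7*(4 + Q)))
s(d) = (9 + d)/(1/7 + d) (s(d) = (d + 9)/(d - 6/(28 + 7*(-10))) = (9 + d)/(d - 6/(28 - 70)) = (9 + d)/(d - 6/(-42)) = (9 + d)/(d - 6*(-1/42)) = (9 + d)/(d + 1/7) = (9 + d)/(1/7 + d))
(1/(10623 + 22490) + s(104)) + 5649 = (1/(10623 + 22490) + 7*(9 + 104)/(1 + 7*104)) + 5649 = (1/33113 + 7*113/(1 + 728)) + 5649 = (1/33113 + 7*113/729) + 5649 = (1/33113 + 7*(1/729)*113) + 5649 = (1/33113 + 791/729) + 5649 = 26193112/24139377 + 5649 = 136389533785/24139377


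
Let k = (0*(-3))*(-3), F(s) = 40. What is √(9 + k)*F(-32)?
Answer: 120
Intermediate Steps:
k = 0 (k = 0*(-3) = 0)
√(9 + k)*F(-32) = √(9 + 0)*40 = √9*40 = 3*40 = 120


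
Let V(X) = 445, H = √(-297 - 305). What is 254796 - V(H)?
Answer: 254351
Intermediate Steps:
H = I*√602 (H = √(-602) = I*√602 ≈ 24.536*I)
254796 - V(H) = 254796 - 1*445 = 254796 - 445 = 254351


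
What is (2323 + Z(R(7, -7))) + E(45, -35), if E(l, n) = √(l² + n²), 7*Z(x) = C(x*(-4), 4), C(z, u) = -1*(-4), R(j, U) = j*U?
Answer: 16265/7 + 5*√130 ≈ 2380.6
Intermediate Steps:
R(j, U) = U*j
C(z, u) = 4
Z(x) = 4/7 (Z(x) = (⅐)*4 = 4/7)
(2323 + Z(R(7, -7))) + E(45, -35) = (2323 + 4/7) + √(45² + (-35)²) = 16265/7 + √(2025 + 1225) = 16265/7 + √3250 = 16265/7 + 5*√130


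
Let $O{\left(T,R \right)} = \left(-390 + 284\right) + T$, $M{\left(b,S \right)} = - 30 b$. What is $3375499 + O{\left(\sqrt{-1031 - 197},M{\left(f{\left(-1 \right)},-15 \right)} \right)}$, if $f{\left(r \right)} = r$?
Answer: $3375393 + 2 i \sqrt{307} \approx 3.3754 \cdot 10^{6} + 35.043 i$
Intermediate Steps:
$O{\left(T,R \right)} = -106 + T$
$3375499 + O{\left(\sqrt{-1031 - 197},M{\left(f{\left(-1 \right)},-15 \right)} \right)} = 3375499 - \left(106 - \sqrt{-1031 - 197}\right) = 3375499 - \left(106 - \sqrt{-1228}\right) = 3375499 - \left(106 - 2 i \sqrt{307}\right) = 3375393 + 2 i \sqrt{307}$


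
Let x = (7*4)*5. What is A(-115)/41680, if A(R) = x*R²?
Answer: 92575/2084 ≈ 44.422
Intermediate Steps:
x = 140 (x = 28*5 = 140)
A(R) = 140*R²
A(-115)/41680 = (140*(-115)²)/41680 = (140*13225)*(1/41680) = 1851500*(1/41680) = 92575/2084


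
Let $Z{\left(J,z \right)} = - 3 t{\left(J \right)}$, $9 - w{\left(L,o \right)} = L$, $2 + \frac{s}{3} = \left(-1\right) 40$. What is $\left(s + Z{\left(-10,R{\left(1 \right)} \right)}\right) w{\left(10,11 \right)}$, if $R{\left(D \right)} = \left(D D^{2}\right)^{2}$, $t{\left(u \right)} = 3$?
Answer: $135$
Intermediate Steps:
$s = -126$ ($s = -6 + 3 \left(\left(-1\right) 40\right) = -6 + 3 \left(-40\right) = -6 - 120 = -126$)
$w{\left(L,o \right)} = 9 - L$
$R{\left(D \right)} = D^{6}$ ($R{\left(D \right)} = \left(D^{3}\right)^{2} = D^{6}$)
$Z{\left(J,z \right)} = -9$ ($Z{\left(J,z \right)} = \left(-3\right) 3 = -9$)
$\left(s + Z{\left(-10,R{\left(1 \right)} \right)}\right) w{\left(10,11 \right)} = \left(-126 - 9\right) \left(9 - 10\right) = - 135 \left(9 - 10\right) = \left(-135\right) \left(-1\right) = 135$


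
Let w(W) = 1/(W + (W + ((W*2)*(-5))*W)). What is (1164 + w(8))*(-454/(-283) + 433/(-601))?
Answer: 36393015175/35377264 ≈ 1028.7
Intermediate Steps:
w(W) = 1/(-10*W**2 + 2*W) (w(W) = 1/(W + (W + ((2*W)*(-5))*W)) = 1/(W + (W + (-10*W)*W)) = 1/(W + (W - 10*W**2)) = 1/(-10*W**2 + 2*W))
(1164 + w(8))*(-454/(-283) + 433/(-601)) = (1164 - 1/2/(8*(-1 + 5*8)))*(-454/(-283) + 433/(-601)) = (1164 - 1/2*1/8/(-1 + 40))*(-454*(-1/283) + 433*(-1/601)) = (1164 - 1/2*1/8/39)*(454/283 - 433/601) = (1164 - 1/2*1/8*1/39)*(150315/170083) = (1164 - 1/624)*(150315/170083) = (726335/624)*(150315/170083) = 36393015175/35377264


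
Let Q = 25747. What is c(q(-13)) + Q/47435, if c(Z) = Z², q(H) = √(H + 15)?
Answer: 120617/47435 ≈ 2.5428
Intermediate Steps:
q(H) = √(15 + H)
c(q(-13)) + Q/47435 = (√(15 - 13))² + 25747/47435 = (√2)² + 25747*(1/47435) = 2 + 25747/47435 = 120617/47435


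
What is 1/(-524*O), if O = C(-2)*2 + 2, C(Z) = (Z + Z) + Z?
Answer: 1/5240 ≈ 0.00019084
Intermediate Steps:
C(Z) = 3*Z (C(Z) = 2*Z + Z = 3*Z)
O = -10 (O = (3*(-2))*2 + 2 = -6*2 + 2 = -12 + 2 = -10)
1/(-524*O) = 1/(-524*(-10)) = 1/5240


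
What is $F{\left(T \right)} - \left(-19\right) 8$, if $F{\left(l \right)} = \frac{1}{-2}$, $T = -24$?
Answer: $\frac{303}{2} \approx 151.5$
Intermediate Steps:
$F{\left(l \right)} = - \frac{1}{2}$
$F{\left(T \right)} - \left(-19\right) 8 = - \frac{1}{2} - \left(-19\right) 8 = - \frac{1}{2} - -152 = - \frac{1}{2} + 152 = \frac{303}{2}$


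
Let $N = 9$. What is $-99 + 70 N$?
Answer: $531$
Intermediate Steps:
$-99 + 70 N = -99 + 70 \cdot 9 = -99 + 630 = 531$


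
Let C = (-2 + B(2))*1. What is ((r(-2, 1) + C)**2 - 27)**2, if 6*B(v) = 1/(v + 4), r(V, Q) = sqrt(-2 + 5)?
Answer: 757677601/1679616 + 1850473*sqrt(3)/11664 ≈ 725.89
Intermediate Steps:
r(V, Q) = sqrt(3)
B(v) = 1/(6*(4 + v)) (B(v) = 1/(6*(v + 4)) = 1/(6*(4 + v)))
C = -71/36 (C = (-2 + 1/(6*(4 + 2)))*1 = (-2 + (1/6)/6)*1 = (-2 + (1/6)*(1/6))*1 = (-2 + 1/36)*1 = -71/36*1 = -71/36 ≈ -1.9722)
((r(-2, 1) + C)**2 - 27)**2 = ((sqrt(3) - 71/36)**2 - 27)**2 = ((-71/36 + sqrt(3))**2 - 27)**2 = (-27 + (-71/36 + sqrt(3))**2)**2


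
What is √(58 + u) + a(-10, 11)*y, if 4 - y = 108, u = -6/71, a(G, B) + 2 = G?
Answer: 1248 + 4*√18247/71 ≈ 1255.6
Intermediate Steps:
a(G, B) = -2 + G
u = -6/71 (u = -6*1/71 = -6/71 ≈ -0.084507)
y = -104 (y = 4 - 1*108 = 4 - 108 = -104)
√(58 + u) + a(-10, 11)*y = √(58 - 6/71) + (-2 - 10)*(-104) = √(4112/71) - 12*(-104) = 4*√18247/71 + 1248 = 1248 + 4*√18247/71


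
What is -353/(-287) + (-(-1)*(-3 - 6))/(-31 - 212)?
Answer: 9818/7749 ≈ 1.2670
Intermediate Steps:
-353/(-287) + (-(-1)*(-3 - 6))/(-31 - 212) = -353*(-1/287) - (-1)*(-9)/(-243) = 353/287 - 1*9*(-1/243) = 353/287 - 9*(-1/243) = 353/287 + 1/27 = 9818/7749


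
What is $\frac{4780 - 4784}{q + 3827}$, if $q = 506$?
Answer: $- \frac{4}{4333} \approx -0.00092315$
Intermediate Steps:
$\frac{4780 - 4784}{q + 3827} = \frac{4780 - 4784}{506 + 3827} = - \frac{4}{4333}$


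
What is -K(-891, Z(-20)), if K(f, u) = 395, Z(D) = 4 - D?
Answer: -395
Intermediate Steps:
-K(-891, Z(-20)) = -1*395 = -395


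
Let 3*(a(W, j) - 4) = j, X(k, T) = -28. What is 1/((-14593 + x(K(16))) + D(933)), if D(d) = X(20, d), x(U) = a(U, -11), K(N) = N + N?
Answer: -3/43862 ≈ -6.8396e-5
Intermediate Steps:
K(N) = 2*N
a(W, j) = 4 + j/3
x(U) = ⅓ (x(U) = 4 + (⅓)*(-11) = 4 - 11/3 = ⅓)
D(d) = -28
1/((-14593 + x(K(16))) + D(933)) = 1/((-14593 + ⅓) - 28) = 1/(-43778/3 - 28) = 1/(-43862/3) = -3/43862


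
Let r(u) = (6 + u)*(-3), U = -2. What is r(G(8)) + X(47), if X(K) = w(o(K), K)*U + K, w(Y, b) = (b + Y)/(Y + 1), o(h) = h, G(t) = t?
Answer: 13/12 ≈ 1.0833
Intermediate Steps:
r(u) = -18 - 3*u
w(Y, b) = (Y + b)/(1 + Y)
X(K) = K - 4*K/(1 + K) (X(K) = ((K + K)/(1 + K))*(-2) + K = ((2*K)/(1 + K))*(-2) + K = (2*K/(1 + K))*(-2) + K = -4*K/(1 + K) + K = K - 4*K/(1 + K))
r(G(8)) + X(47) = (-18 - 3*8) + 47*(-3 + 47)/(1 + 47) = (-18 - 24) + 47*44/48 = -42 + 47*(1/48)*44 = -42 + 517/12 = 13/12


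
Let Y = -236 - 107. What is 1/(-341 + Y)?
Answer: -1/684 ≈ -0.0014620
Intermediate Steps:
Y = -343
1/(-341 + Y) = 1/(-341 - 343) = 1/(-684) = -1/684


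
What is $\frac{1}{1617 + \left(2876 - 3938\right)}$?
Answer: $\frac{1}{555} \approx 0.0018018$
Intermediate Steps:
$\frac{1}{1617 + \left(2876 - 3938\right)} = \frac{1}{1617 - 1062} = \frac{1}{555}$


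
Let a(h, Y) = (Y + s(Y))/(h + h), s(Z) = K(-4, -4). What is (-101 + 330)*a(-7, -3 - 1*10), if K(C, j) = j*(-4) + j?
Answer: 229/14 ≈ 16.357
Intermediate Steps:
K(C, j) = -3*j (K(C, j) = -4*j + j = -3*j)
s(Z) = 12 (s(Z) = -3*(-4) = 12)
a(h, Y) = (12 + Y)/(2*h) (a(h, Y) = (Y + 12)/(h + h) = (12 + Y)/((2*h)) = (12 + Y)*(1/(2*h)) = (12 + Y)/(2*h))
(-101 + 330)*a(-7, -3 - 1*10) = (-101 + 330)*((½)*(12 + (-3 - 1*10))/(-7)) = 229*((½)*(-⅐)*(12 + (-3 - 10))) = 229*((½)*(-⅐)*(12 - 13)) = 229*((½)*(-⅐)*(-1)) = 229*(1/14) = 229/14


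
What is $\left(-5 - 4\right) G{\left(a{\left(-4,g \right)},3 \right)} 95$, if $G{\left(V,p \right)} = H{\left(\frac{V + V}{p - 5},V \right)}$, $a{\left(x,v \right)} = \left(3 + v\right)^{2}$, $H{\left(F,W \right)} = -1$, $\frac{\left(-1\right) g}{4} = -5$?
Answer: $855$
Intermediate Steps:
$g = 20$ ($g = \left(-4\right) \left(-5\right) = 20$)
$G{\left(V,p \right)} = -1$
$\left(-5 - 4\right) G{\left(a{\left(-4,g \right)},3 \right)} 95 = \left(-5 - 4\right) \left(-1\right) 95 = \left(-9\right) \left(-1\right) 95 = 9 \cdot 95 = 855$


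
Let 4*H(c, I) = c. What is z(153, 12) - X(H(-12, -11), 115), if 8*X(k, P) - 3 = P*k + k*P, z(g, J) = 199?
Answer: 2279/8 ≈ 284.88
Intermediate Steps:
H(c, I) = c/4
X(k, P) = 3/8 + P*k/4 (X(k, P) = 3/8 + (P*k + k*P)/8 = 3/8 + (P*k + P*k)/8 = 3/8 + (2*P*k)/8 = 3/8 + P*k/4)
z(153, 12) - X(H(-12, -11), 115) = 199 - (3/8 + (1/4)*115*((1/4)*(-12))) = 199 - (3/8 + (1/4)*115*(-3)) = 199 - (3/8 - 345/4) = 199 - 1*(-687/8) = 199 + 687/8 = 2279/8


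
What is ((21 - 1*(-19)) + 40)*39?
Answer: 3120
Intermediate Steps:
((21 - 1*(-19)) + 40)*39 = ((21 + 19) + 40)*39 = (40 + 40)*39 = 80*39 = 3120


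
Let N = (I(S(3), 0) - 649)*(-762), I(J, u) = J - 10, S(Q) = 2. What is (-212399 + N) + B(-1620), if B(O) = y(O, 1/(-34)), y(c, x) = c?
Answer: 286615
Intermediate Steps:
B(O) = O
I(J, u) = -10 + J
N = 500634 (N = ((-10 + 2) - 649)*(-762) = (-8 - 649)*(-762) = -657*(-762) = 500634)
(-212399 + N) + B(-1620) = (-212399 + 500634) - 1620 = 288235 - 1620 = 286615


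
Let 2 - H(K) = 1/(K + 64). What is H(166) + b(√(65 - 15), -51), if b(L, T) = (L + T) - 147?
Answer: -45081/230 + 5*√2 ≈ -188.93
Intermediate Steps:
H(K) = 2 - 1/(64 + K) (H(K) = 2 - 1/(K + 64) = 2 - 1/(64 + K))
b(L, T) = -147 + L + T
H(166) + b(√(65 - 15), -51) = (127 + 2*166)/(64 + 166) + (-147 + √(65 - 15) - 51) = (127 + 332)/230 + (-147 + √50 - 51) = (1/230)*459 + (-147 + 5*√2 - 51) = 459/230 + (-198 + 5*√2) = -45081/230 + 5*√2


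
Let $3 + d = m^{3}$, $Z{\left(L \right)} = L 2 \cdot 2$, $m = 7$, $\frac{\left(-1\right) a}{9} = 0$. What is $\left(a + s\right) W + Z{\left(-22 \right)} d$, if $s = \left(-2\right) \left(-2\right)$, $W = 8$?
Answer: $-29888$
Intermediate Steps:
$a = 0$ ($a = \left(-9\right) 0 = 0$)
$Z{\left(L \right)} = 4 L$ ($Z{\left(L \right)} = 2 L 2 = 4 L$)
$s = 4$
$d = 340$ ($d = -3 + 7^{3} = -3 + 343 = 340$)
$\left(a + s\right) W + Z{\left(-22 \right)} d = \left(0 + 4\right) 8 + 4 \left(-22\right) 340 = 4 \cdot 8 - 29920 = 32 - 29920 = -29888$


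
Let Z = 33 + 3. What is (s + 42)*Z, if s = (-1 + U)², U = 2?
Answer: 1548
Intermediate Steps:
s = 1 (s = (-1 + 2)² = 1² = 1)
Z = 36
(s + 42)*Z = (1 + 42)*36 = 43*36 = 1548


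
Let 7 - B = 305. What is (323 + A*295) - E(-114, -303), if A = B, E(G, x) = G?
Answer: -87473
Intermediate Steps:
B = -298 (B = 7 - 1*305 = 7 - 305 = -298)
A = -298
(323 + A*295) - E(-114, -303) = (323 - 298*295) - 1*(-114) = (323 - 87910) + 114 = -87587 + 114 = -87473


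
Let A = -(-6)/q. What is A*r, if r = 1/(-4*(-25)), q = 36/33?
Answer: 11/200 ≈ 0.055000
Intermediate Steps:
q = 12/11 (q = 36*(1/33) = 12/11 ≈ 1.0909)
A = 11/2 (A = -(-6)/12/11 = -(-6)*11/12 = -1*(-11/2) = 11/2 ≈ 5.5000)
r = 1/100 ≈ 0.010000
A*r = (11/2)*(1/100) = 11/200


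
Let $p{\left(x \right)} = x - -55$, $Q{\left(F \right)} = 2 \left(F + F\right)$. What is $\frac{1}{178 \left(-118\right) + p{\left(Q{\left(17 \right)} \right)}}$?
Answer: $- \frac{1}{20881} \approx -4.789 \cdot 10^{-5}$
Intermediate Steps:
$Q{\left(F \right)} = 4 F$ ($Q{\left(F \right)} = 2 \cdot 2 F = 4 F$)
$p{\left(x \right)} = 55 + x$ ($p{\left(x \right)} = x + 55 = 55 + x$)
$\frac{1}{178 \left(-118\right) + p{\left(Q{\left(17 \right)} \right)}} = \frac{1}{178 \left(-118\right) + \left(55 + 4 \cdot 17\right)} = \frac{1}{-21004 + \left(55 + 68\right)} = \frac{1}{-21004 + 123} = \frac{1}{-20881} = - \frac{1}{20881}$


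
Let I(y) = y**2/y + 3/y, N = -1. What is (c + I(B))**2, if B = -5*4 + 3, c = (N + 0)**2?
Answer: 75625/289 ≈ 261.68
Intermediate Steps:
c = 1 (c = (-1 + 0)**2 = (-1)**2 = 1)
B = -17 (B = -20 + 3 = -17)
I(y) = y + 3/y
(c + I(B))**2 = (1 + (-17 + 3/(-17)))**2 = (1 + (-17 + 3*(-1/17)))**2 = (1 + (-17 - 3/17))**2 = (1 - 292/17)**2 = (-275/17)**2 = 75625/289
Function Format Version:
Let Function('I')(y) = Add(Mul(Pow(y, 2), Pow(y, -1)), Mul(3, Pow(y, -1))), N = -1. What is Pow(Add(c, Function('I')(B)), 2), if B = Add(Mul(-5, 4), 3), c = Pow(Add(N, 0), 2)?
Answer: Rational(75625, 289) ≈ 261.68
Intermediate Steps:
c = 1 (c = Pow(Add(-1, 0), 2) = Pow(-1, 2) = 1)
B = -17 (B = Add(-20, 3) = -17)
Function('I')(y) = Add(y, Mul(3, Pow(y, -1)))
Pow(Add(c, Function('I')(B)), 2) = Pow(Add(1, Add(-17, Mul(3, Pow(-17, -1)))), 2) = Pow(Add(1, Add(-17, Mul(3, Rational(-1, 17)))), 2) = Pow(Add(1, Add(-17, Rational(-3, 17))), 2) = Pow(Add(1, Rational(-292, 17)), 2) = Pow(Rational(-275, 17), 2) = Rational(75625, 289)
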